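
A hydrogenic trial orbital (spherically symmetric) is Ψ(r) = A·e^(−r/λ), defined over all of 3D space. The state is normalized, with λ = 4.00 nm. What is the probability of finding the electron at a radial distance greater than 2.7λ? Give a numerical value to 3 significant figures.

Integrate the radial probability density 4πr²|Ψ|² over r > 2.7λ.
The full normalization integral is A²·[π·λ^3] = 1, fixing A².
Let u = r/λ; then A², 4π and the length scale all cancel, so P = ∫_{2.7}^{∞} u^2·e^(-2·u) du ÷ ∫_{0}^{∞} u^2·e^(-2·u) du.
With ∫ u^2·e^(-2·u) du = -(2·u^2 + 2·u + 1)·e^(-2·u)/4 + C, the region integral is 1049·e^(-27/5)/200 and the full one is 1/4.
The region integral divided by the full integral gives P = 0.09476.

P ≈ 0.0948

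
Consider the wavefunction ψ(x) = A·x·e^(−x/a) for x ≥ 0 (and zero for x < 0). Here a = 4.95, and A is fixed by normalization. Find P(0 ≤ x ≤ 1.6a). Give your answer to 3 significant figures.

P = ∫_{0}^{1.6a} |ψ(x)|² dx.
Since A² = 1/(a^3/4), this is the region integral divided by the full normalization integral.
Let u = x/a; then A² and the length scale cancel, so P = ∫_{0}^{1.6} u^2·e^(-2·u) du ÷ ∫_{0}^{∞} u^2·e^(-2·u) du.
Using ∫ u^2·e^(-2·u) du = -(2·u^2 + 2·u + 1)·e^(-2·u)/4, the numerator is 1/4 - 233·e^(-16/5)/100 and the denominator is 1/4.
This works out to P = 0.6201.

P ≈ 0.620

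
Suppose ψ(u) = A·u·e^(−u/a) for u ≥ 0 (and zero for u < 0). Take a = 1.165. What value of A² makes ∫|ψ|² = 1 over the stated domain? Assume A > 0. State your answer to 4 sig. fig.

The normalization condition is ∫|ψ|² du = 1 from 0 to ∞.
Recall ∫₀^∞ u^m e^(−u/β) du = m!·β^(m+1), carrying out the integral gives A² · a^3/4.
Setting this equal to 1 gives A² = 1/(a^3/4).
Substituting a = 1.165 gives A² = 2.5298, so A = 1.5905.

A^2 ≈ 2.530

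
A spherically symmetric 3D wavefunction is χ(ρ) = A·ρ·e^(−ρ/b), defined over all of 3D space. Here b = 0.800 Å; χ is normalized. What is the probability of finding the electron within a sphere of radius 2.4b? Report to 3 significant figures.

With dV = 4πρ²dρ, the probability is ∫|χ|² dV over ρ ≤ 2.4b.
Normalization gives A² = 1/(3·π·b^5).
In terms of u = ρ/b (A², 4π and the length scale all cancel between numerator and denominator), P = [∫_{0}^{2.4} u^4·e^(-2·u) du] / [∫_{0}^{∞} u^4·e^(-2·u) du].
With ∫ u^4·e^(-2·u) du = -(u^4/2 + u^3 + 3·u^2/2 + 3·u/2 + 3/4)·e^(-2·u) + C, the region integral is ≈ 0.39281 and the full one is 3/4.
This evaluates to P = 0.5237.

P ≈ 0.524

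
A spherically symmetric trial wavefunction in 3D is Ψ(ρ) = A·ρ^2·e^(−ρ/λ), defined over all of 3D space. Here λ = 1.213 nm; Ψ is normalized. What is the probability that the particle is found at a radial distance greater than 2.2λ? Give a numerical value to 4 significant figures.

P = ∫ |Ψ|² 4πρ² dρ over ρ > 2.2λ.
The full normalization integral is A²·[45·π·λ^7/2] = 1, fixing A².
Substituting u = ρ/λ, A², 4π and the length scale all cancel in the ratio: P = ∫_{2.2}^{∞} u^6·e^(-2·u) du / ∫_{0}^{∞} u^6·e^(-2·u) du.
An antiderivative of u^6·e^(-2·u) is -(4·u^6 + 12·u^5 + 30·u^4 + 60·u^3 + 90·u^2 + 90·u + 45)·e^(-2·u)/8; evaluating from 2.2 to ∞ gives ≈ 4.74550, while the full integral is 45/8.
This evaluates to P = 0.84365.

P ≈ 0.8436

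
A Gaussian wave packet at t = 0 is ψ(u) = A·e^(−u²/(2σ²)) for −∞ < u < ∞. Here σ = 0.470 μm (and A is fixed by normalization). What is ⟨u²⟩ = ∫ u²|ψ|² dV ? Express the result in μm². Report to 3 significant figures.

⟨u^2⟩ ≈ 0.110 μm^2

The expectation value is the |ψ|²-weighted average of u^2: ∫ u^2|ψ|² du.
Evaluating both integrals, ⟨u²⟩ = σ^2/2.
Putting σ = 0.470 gives 0.1105.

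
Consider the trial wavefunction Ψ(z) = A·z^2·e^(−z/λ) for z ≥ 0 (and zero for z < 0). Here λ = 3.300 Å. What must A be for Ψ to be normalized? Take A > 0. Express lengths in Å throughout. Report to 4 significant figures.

We need A² ∫|f|² dz = 1, taking the integral from 0 to ∞.
With Ψ = A·z^2·e^(−z/λ), the integral evaluates to A²·[3·λ^5/4].
Plugging in λ = 3.300 yields A = 0.058369.

A ≈ 0.05837 Å^(-5/2)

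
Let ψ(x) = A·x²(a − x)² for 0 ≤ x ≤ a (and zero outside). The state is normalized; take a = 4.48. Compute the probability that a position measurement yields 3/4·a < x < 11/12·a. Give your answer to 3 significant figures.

The probability is P = ∫ |ψ|² dx over [3/4·a, 11/12·a].
Since A² = 1/(a^9/630), this is the region integral divided by the full normalization integral.
In terms of u = x/a (A² and the length scale cancel between numerator and denominator), P = [∫_{3/4}^{11/12} u^4·(1 - u)^4 du] / [∫_{0}^{1} u^4·(1 - u)^4 du].
Using ∫ u^4·(1 - u)^4 du = u^5·(70·u^4 - 315·u^3 + 540·u^2 - 420·u + 126)/630, the numerator is ≈ 0.000077059 and the denominator is 1/630.
The result is P = 0.04855.

P ≈ 0.0485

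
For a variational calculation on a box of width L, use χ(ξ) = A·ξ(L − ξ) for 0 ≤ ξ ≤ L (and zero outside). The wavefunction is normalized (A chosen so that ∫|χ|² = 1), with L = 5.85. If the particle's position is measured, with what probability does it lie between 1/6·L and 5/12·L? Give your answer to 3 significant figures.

The probability is P = ∫ |χ|² dξ over [1/6·L, 5/12·L].
With A² fixed by ∫|χ|² = 1, i.e. A² = (L^5/30)^(−1), substitute and integrate.
Substituting u = ξ/L, A² and the length scale cancel in the ratio: P = ∫_{1/6}^{5/12} u^2·(1 - u)^2 du / ∫_{0}^{1} u^2·(1 - u)^2 du.
With ∫ u^2·(1 - u)^2 du = u^3·(6·u^2 - 15·u + 10)/30 + C, the region integral is ≈ 0.010371 and the full one is 1/30.
This works out to P = 0.3111.

P ≈ 0.311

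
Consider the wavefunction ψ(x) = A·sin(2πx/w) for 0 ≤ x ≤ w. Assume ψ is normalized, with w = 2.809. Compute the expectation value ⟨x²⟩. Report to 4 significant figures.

The expectation value is the |ψ|²-weighted average of x^2: ∫ x^2|ψ|² dx.
Since the A² factors cancel between numerator and denominator, ⟨x²⟩ = -w^2/(8·π^2) + w^2/3.
With w = 2.809, ⟨x^2⟩ = 2.5302.

⟨x^2⟩ ≈ 2.530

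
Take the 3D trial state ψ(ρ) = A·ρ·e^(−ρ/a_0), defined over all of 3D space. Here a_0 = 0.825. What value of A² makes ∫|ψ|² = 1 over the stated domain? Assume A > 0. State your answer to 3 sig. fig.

Require ∫ |ψ|² 4πρ² dρ = 1 over the whole domain.
(Spherical symmetry: dV = 4πρ² dρ.)
Recall ∫₀^∞ ρ^m e^(−ρ/β) dρ = m!·β^(m+1), carrying out the integral gives A² · 3·π·a_0^5.
Hence A² = 1/[3·π·a_0^5].
Plugging in a_0 = 0.825 yields A = 0.5269.

A^2 ≈ 0.278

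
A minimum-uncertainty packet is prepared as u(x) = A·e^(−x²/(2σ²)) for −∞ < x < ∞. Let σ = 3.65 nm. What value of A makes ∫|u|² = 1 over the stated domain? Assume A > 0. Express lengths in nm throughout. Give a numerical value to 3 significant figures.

Normalization requires ∫|u|² dx = 1, integrated from −∞ to ∞.
With u = A·e^(−x²/(2σ²)), the integral evaluates to A²·[√(π)·σ].
With σ = 3.65: A² = 0.1546 and A = 0.3932.

A ≈ 0.393 nm^(-1/2)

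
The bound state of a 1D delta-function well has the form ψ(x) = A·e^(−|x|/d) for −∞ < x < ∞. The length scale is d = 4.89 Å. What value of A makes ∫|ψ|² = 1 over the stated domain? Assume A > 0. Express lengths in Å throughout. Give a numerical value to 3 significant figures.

Require ∫ |ψ|² dx = 1 over the whole domain.
Carrying out the integral gives A² · d.
Setting this equal to 1 gives A² = 1/(d).
Substituting d = 4.89 gives A² = 0.2045, so A = 0.4522.

A ≈ 0.452 Å^(-1/2)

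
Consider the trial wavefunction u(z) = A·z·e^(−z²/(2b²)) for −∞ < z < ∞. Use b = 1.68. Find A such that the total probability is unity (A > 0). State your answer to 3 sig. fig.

The normalization condition is ∫|u|² dz = 1 from −∞ to ∞.
With ∫_{−∞}^{∞} z^(2m) e^(−αz²) dz = (2m−1)!!·√π / (2^m α^(m+1/2)), the integral (without the A² prefactor) comes out to √(π)·b^3/2.
Plugging in b = 1.68 yields A = 0.4878.

A ≈ 0.488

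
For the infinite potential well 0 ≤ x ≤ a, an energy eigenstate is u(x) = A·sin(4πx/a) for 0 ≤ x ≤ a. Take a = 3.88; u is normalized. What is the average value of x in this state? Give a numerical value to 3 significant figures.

⟨x⟩ = ∫ x |u|² dx over the full domain.
Using sin²θ = (1 − cos 2θ)/2, the ratio of the moment integral to the normalization integral gives ⟨x⟩ = a/2.
Putting a = 3.88 gives 1.940.

⟨x⟩ ≈ 1.94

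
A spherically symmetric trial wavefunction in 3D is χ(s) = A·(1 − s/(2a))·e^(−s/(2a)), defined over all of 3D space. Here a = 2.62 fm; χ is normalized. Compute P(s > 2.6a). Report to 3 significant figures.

P = ∫ |χ|² 4πs² ds over s > 2.6a.
A² is fixed by ∫₀^∞ 4πs²|χ|² ds = 1, i.e. A² = (8·π·a^3)^(−1).
Let u = s/a; then A², 4π and the length scale all cancel, so P = ∫_{2.6}^{∞} u^2·(1 - u/2)^2·e^(-u) du ÷ ∫_{0}^{∞} u^2·(1 - u/2)^2·e^(-u) du.
Using ∫ u^2·(1 - u/2)^2·e^(-u) du = -(u^4/4 + u^2 + 2·u + 2)·e^(-u), the numerator is ≈ 1.8854 and the denominator is 2.
This evaluates to P = 0.9427.

P ≈ 0.943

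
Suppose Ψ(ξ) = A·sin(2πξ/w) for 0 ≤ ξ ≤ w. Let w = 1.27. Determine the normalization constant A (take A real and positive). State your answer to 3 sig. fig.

Require ∫ |Ψ|² dξ = 1 over the whole domain.
Using sin²θ = (1 − cos 2θ)/2, the integral (without the A² prefactor) comes out to w/2.
Setting this equal to 1 gives A² = 1/(w/2).
Substituting w = 1.27 gives A² = 1.575, so A = 1.255.

A ≈ 1.25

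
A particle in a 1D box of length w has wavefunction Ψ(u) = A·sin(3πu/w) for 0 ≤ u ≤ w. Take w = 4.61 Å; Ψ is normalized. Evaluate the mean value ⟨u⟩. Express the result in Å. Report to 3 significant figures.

By definition ⟨u⟩ = ∫ u |Ψ(u)|² du.
With ∫₀^w sin²(nπu/w) du = w/2, since the A² factors cancel between numerator and denominator, ⟨u⟩ = w/2.
With w = 4.61, ⟨u⟩ = 2.305.

⟨u⟩ ≈ 2.31 Å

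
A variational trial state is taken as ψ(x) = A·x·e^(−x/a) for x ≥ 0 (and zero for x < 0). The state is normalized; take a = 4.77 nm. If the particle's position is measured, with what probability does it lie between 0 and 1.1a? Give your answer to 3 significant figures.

P ≈ 0.377

P = ∫_{0}^{1.1a} |ψ(x)|² dx.
Since A² = 1/(a^3/4), this is the region integral divided by the full normalization integral.
Substituting u = x/a, A² and the length scale cancel in the ratio: P = ∫_{0}^{1.1} u^2·e^(-2·u) du / ∫_{0}^{∞} u^2·e^(-2·u) du.
With ∫ u^2·e^(-2·u) du = -(2·u^2 + 2·u + 1)·e^(-2·u)/4 + C, the region integral is 1/4 - 281·e^(-11/5)/200 and the full one is 1/4.
The result is P = 0.3773.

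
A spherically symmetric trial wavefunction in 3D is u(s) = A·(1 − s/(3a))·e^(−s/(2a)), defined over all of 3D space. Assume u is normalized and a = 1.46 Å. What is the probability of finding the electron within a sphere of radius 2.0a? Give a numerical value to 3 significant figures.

Integrate the radial probability density 4πs²|u|² over s ≤ 2.0a.
Normalization gives A² = 1/(8·π·a^3/3).
In terms of t = s/a (A², 4π and the length scale all cancel between numerator and denominator), P = [∫_{0}^{2.0} t^2·(1 - t/3)^2·e^(-t) dt] / [∫_{0}^{∞} t^2·(1 - t/3)^2·e^(-t) dt].
An antiderivative of t^2·(1 - t/3)^2·e^(-t) is (-t^4 + 2·t^3 - 3·t^2 - 6·t - 6)·e^(-t)/9; evaluating from 0 to 2.0 gives 2/3 - 10·e^(-2)/3, while the full integral is 2/3.
This evaluates to P = 0.3233.

P ≈ 0.323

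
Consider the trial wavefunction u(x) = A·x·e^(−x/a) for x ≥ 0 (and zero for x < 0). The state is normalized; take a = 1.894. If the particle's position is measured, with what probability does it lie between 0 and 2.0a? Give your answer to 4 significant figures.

P ≈ 0.7619

P = ∫_{0}^{2.0a} |u(x)|² dx.
With A² fixed by ∫|u|² = 1, i.e. A² = (a^3/4)^(−1), substitute and integrate.
In terms of t = x/a (A² and the length scale cancel between numerator and denominator), P = [∫_{0}^{2.0} t^2·e^(-2·t) dt] / [∫_{0}^{∞} t^2·e^(-2·t) dt].
Using ∫ t^2·e^(-2·t) dt = -(2·t^2 + 2·t + 1)·e^(-2·t)/4, the numerator is 1/4 - 13·e^(-4)/4 and the denominator is 1/4.
Taking the ratio, P = 0.76190.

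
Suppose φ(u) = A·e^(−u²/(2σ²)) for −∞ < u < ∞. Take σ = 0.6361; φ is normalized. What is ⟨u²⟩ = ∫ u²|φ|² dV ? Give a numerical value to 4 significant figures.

⟨u^2⟩ ≈ 0.2023

⟨u²⟩ = ∫ u^2 |φ|² du over the full domain.
Using the Gaussian integral ∫_{−∞}^{∞} e^(−αu²) du = √(π/α), evaluating both integrals, ⟨u²⟩ = σ^2/2.
Putting σ = 0.6361 gives 0.20231.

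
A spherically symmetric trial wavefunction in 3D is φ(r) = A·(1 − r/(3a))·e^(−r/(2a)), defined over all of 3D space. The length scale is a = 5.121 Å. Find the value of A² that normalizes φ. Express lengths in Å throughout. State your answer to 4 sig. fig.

We need A² ∫|f|² 4πr² dr = 1, taking the integral from 0 to ∞.
(Spherical symmetry: dV = 4πr² dr.)
∫|φ|² 4πr² dr = A²·(8·π·a^3/3).
With a = 5.121: A² = 0.00088883 and A = 0.029813.

A^2 ≈ 0.0008888 Å^(-3)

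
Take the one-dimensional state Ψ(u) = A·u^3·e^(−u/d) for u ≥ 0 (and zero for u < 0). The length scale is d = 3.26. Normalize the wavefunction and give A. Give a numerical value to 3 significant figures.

We need A² ∫|f|² du = 1, taking the integral from 0 to ∞.
Using ∫₀^∞ uⁿ e^(−αu) du = n!/αⁿ⁺¹, ∫|Ψ|² du = A²·(45·d^7/8).
Setting this equal to 1 gives A² = 1/(45·d^7/8).
Substituting d = 3.26 gives A² = 0.00004543, so A = 0.006740.

A ≈ 0.00674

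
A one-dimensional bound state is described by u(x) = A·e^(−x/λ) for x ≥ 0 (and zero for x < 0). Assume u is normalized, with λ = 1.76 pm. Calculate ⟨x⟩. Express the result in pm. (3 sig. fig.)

⟨x⟩ = ∫ x |u|² dx over the full domain.
With ∫₀^∞ x^1 e^(−αx) dx = 1!/α^2, evaluating both integrals, ⟨x⟩ = λ/2.
Putting λ = 1.76 gives 0.8800.

⟨x⟩ ≈ 0.880 pm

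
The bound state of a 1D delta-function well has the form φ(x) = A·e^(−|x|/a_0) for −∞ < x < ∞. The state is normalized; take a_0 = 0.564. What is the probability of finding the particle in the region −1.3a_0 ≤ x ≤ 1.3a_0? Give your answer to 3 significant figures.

P ≈ 0.926

The probability is P = ∫ |φ|² dx over [−1.3a_0, 1.3a_0].
With A² fixed by ∫|φ|² = 1, i.e. A² = (a_0)^(−1), substitute and integrate.
By symmetry take twice the x ≥ 0 contribution in numerator and denominator; the 2's cancel. Let u = x/a_0; then A² and the length scale cancel, so P = ∫_{0}^{1.3} e^(-2·u) du ÷ ∫_{0}^{∞} e^(-2·u) du.
An antiderivative of e^(-2·u) is -e^(-2·u)/2; evaluating from 0 to 1.3 gives 1/2 - e^(-13/5)/2, while the full integral is 1/2.
The result is P = 0.9257.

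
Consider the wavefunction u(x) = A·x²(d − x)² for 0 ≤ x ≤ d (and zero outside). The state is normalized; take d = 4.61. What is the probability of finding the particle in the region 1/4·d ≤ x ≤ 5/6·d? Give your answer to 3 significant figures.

P = ∫_{1/4·d}^{5/6·d} |u(x)|² dx.
With A² fixed by ∫|u|² = 1, i.e. A² = (d^9/630)^(−1), substitute and integrate.
Let t = x/d; then A² and the length scale cancel, so P = ∫_{1/4}^{5/6} t^4·(1 - t)^4 dt ÷ ∫_{0}^{1} t^4·(1 - t)^4 dt.
Using ∫ t^4·(1 - t)^4 dt = t^5·(70·t^4 - 315·t^3 + 540·t^2 - 420·t + 126)/630, the numerator is ≈ 0.0014954 and the denominator is 1/630.
Evaluating gives P = 0.9421.

P ≈ 0.942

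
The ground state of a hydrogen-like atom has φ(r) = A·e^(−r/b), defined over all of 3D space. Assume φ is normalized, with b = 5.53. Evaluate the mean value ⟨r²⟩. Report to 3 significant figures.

⟨r^2⟩ ≈ 91.7

By definition ⟨r²⟩ = ∫ r^2 |φ(r)|² 4πr² dr.
Since the A² factors cancel between numerator and denominator, ⟨r²⟩ = 3·b^2.
Putting b = 5.53 gives 91.74.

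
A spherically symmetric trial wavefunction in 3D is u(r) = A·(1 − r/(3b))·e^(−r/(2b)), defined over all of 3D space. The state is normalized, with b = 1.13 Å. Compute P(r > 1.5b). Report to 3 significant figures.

P = ∫ |u|² 4πr² dr over r > 1.5b.
A² is fixed by ∫₀^∞ 4πr²|u|² dr = 1, i.e. A² = (8·π·b^3/3)^(−1).
Let t = r/b; then A², 4π and the length scale all cancel, so P = ∫_{1.5}^{∞} t^2·(1 - t/3)^2·e^(-t) dt ÷ ∫_{0}^{∞} t^2·(1 - t/3)^2·e^(-t) dt.
With ∫ t^2·(1 - t/3)^2·e^(-t) dt = (-t^4 + 2·t^3 - 3·t^2 - 6·t - 6)·e^(-t)/9 + C, the region integral is 107·e^(-3/2)/48 and the full one is 2/3.
The region integral divided by the full integral gives P = 0.7461.

P ≈ 0.746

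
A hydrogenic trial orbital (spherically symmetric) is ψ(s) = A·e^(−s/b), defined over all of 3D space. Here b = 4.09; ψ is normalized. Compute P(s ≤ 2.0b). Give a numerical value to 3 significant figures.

P = ∫ |ψ|² 4πs² ds over s ≤ 2.0b.
A² is fixed by ∫₀^∞ 4πs²|ψ|² ds = 1, i.e. A² = (π·b^3)^(−1).
Substituting u = s/b, A², 4π and the length scale all cancel in the ratio: P = ∫_{0}^{2.0} u^2·e^(-2·u) du / ∫_{0}^{∞} u^2·e^(-2·u) du.
An antiderivative of u^2·e^(-2·u) is -(2·u^2 + 2·u + 1)·e^(-2·u)/4; evaluating from 0 to 2.0 gives 1/4 - 13·e^(-4)/4, while the full integral is 1/4.
The region integral divided by the full integral gives P = 0.7619.

P ≈ 0.762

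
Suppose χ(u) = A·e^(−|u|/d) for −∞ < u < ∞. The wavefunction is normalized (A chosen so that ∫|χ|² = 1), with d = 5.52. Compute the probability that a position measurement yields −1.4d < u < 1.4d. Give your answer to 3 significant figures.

P ≈ 0.939

|χ|² is the probability density, so P = ∫_{−1.4d}^{1.4d} |χ|² du.
Since A² = 1/(d), this is the region integral divided by the full normalization integral.
By symmetry take twice the u ≥ 0 contribution in numerator and denominator; the 2's cancel. In terms of t = u/d (A² and the length scale cancel between numerator and denominator), P = [∫_{0}^{1.4} e^(-2·t) dt] / [∫_{0}^{∞} e^(-2·t) dt].
Using ∫ e^(-2·t) dt = -e^(-2·t)/2, the numerator is 1/2 - e^(-14/5)/2 and the denominator is 1/2.
The result is P = 0.9392.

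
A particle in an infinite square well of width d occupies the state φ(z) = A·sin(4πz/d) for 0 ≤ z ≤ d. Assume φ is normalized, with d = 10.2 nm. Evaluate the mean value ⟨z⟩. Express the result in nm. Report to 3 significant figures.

⟨z⟩ = ∫ z |φ|² dz over the full domain.
Using sin²θ = (1 − cos 2θ)/2, since the A² factors cancel between numerator and denominator, ⟨z⟩ = d/2.
Putting d = 10.2 gives 5.100.

⟨z⟩ ≈ 5.10 nm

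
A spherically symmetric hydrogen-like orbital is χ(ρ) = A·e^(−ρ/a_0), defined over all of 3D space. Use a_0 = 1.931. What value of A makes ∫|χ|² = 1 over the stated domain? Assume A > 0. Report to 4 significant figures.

A ≈ 0.2103

Normalization requires ∫|χ|² 4πρ² dρ = 1, integrated from 0 to ∞.
The integral (without the A² prefactor) comes out to π·a_0^3.
With a_0 = 1.931: A² = 0.044208 and A = 0.21026.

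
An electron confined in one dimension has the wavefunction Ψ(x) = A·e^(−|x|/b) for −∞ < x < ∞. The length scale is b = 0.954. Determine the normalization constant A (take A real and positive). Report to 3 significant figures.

Require ∫ |Ψ|² dx = 1 over the whole domain.
The integral (without the A² prefactor) comes out to b.
Setting this equal to 1 gives A² = 1/(b).
With b = 0.954: A² = 1.048 and A = 1.024.

A ≈ 1.02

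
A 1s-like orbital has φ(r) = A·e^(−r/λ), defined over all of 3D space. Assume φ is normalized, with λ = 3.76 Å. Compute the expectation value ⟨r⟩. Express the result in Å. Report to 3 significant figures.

The expectation value is the |φ|²-weighted average of r: ∫ r|φ|² 4πr² dr.
Since the A² factors cancel between numerator and denominator, ⟨r⟩ = 3·λ/2.
Putting λ = 3.76 gives 5.640.

⟨r⟩ ≈ 5.64 Å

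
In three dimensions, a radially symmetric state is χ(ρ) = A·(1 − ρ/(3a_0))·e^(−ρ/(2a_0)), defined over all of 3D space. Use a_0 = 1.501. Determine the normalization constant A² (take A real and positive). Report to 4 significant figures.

The normalization condition is ∫|χ|² 4πρ² dρ = 1 from 0 to ∞.
With χ = A·(1 − ρ/(3a_0))·e^(−ρ/(2a_0)), the integral evaluates to A²·[8·π·a_0^3/3].
Hence A² = 1/[8·π·a_0^3/3].
With a_0 = 1.501: A² = 0.035297 and A = 0.18788.

A^2 ≈ 0.03530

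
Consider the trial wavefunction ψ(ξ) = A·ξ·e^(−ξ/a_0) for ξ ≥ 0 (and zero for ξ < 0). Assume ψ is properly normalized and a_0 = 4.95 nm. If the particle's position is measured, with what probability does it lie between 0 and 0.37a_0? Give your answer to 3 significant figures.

P ≈ 0.0392

P = ∫_{0}^{0.37a_0} |ψ(ξ)|² dξ.
With A² fixed by ∫|ψ|² = 1, i.e. A² = (a_0^3/4)^(−1), substitute and integrate.
In terms of u = ξ/a_0 (A² and the length scale cancel between numerator and denominator), P = [∫_{0}^{0.37} u^2·e^(-2·u) du] / [∫_{0}^{∞} u^2·e^(-2·u) du].
Using ∫ u^2·e^(-2·u) du = -(2·u^2 + 2·u + 1)·e^(-2·u)/4, the numerator is ≈ 0.0097970 and the denominator is 1/4.
Taking the ratio, P = 0.03919.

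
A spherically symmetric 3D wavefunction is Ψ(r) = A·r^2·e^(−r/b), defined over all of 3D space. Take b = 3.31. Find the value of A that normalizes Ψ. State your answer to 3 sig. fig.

A ≈ 0.00180

We need A² ∫|f|² 4πr² dr = 1, taking the integral from 0 to ∞.
The angular integral contributes 4π, leaving ∫₀^∞ r²|Ψ|² dr.
With ∫₀^∞ r^6 e^(−αr) dr = 6!/α^7, ∫|Ψ|² 4πr² dr = A²·(45·π·b^7/2).
Plugging in b = 3.31 yields A = 0.001803.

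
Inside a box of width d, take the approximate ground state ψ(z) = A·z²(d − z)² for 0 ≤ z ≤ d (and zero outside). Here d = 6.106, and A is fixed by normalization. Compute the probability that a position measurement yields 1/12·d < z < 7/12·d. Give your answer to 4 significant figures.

P ≈ 0.6973

|ψ|² is the probability density, so P = ∫_{1/12·d}^{7/12·d} |ψ|² dz.
The normalization integral ∫|ψ|²dz over the whole domain equals d^9/630·A², and A² cancels in the ratio.
Substituting u = z/d, A² and the length scale cancel in the ratio: P = ∫_{1/12}^{7/12} u^4·(1 - u)^4 du / ∫_{0}^{1} u^4·(1 - u)^4 du.
With ∫ u^4·(1 - u)^4 du = u^5·(70·u^4 - 315·u^3 + 540·u^2 - 420·u + 126)/630 + C, the region integral is ≈ 0.00110681 and the full one is 1/630.
The result is P = 0.69729.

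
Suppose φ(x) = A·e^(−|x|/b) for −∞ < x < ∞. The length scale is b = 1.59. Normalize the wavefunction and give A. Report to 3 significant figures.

A ≈ 0.793

Normalization requires ∫|φ|² dx = 1, integrated from −∞ to ∞.
With ∫₀^∞ x^0 e^(−αx) dx = 0!/α^1, the integral (without the A² prefactor) comes out to b.
So A² = (b)^(−1).
Substituting b = 1.59 gives A² = 0.6289, so A = 0.7931.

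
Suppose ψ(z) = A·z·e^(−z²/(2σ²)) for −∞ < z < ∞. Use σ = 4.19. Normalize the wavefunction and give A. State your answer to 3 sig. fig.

A ≈ 0.124

We need A² ∫|f|² dz = 1, taking the integral from −∞ to ∞.
With ψ = A·z·e^(−z²/(2σ²)), the integral evaluates to A²·[√(π)·σ^3/2].
Hence A² = 1/[√(π)·σ^3/2].
Plugging in σ = 4.19 yields A = 0.1239.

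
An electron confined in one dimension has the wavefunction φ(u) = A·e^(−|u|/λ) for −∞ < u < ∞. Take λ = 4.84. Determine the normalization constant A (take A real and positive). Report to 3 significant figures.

The normalization condition is ∫|φ|² du = 1 from −∞ to ∞.
With ∫₀^∞ u^0 e^(−αu) du = 0!/α^1, ∫|φ|² du = A²·(λ).
Setting this equal to 1 gives A² = 1/(λ).
Plugging in λ = 4.84 yields A = 0.4545.

A ≈ 0.455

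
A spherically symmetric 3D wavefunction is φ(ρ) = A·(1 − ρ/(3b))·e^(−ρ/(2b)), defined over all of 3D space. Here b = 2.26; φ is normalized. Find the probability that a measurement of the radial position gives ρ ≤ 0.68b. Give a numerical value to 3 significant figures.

P ≈ 0.0668

With dV = 4πρ²dρ, the probability is ∫|φ|² dV over ρ ≤ 0.68b.
Normalization gives A² = 1/(8·π·b^3/3).
Let u = ρ/b; then A², 4π and the length scale all cancel, so P = ∫_{0}^{0.68} u^2·(1 - u/3)^2·e^(-u) du ÷ ∫_{0}^{∞} u^2·(1 - u/3)^2·e^(-u) du.
Using ∫ u^2·(1 - u/3)^2·e^(-u) du = (-u^4 + 2·u^3 - 3·u^2 - 6·u - 6)·e^(-u)/9, the numerator is ≈ 0.044533 and the denominator is 2/3.
The region integral divided by the full integral gives P = 0.06680.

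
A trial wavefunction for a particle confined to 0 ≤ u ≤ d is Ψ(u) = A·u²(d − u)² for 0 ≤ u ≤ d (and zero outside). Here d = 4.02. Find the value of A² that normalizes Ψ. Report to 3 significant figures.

Require ∫ |Ψ|² du = 1 over the whole domain.
Expanding the polynomial and integrating term by term, carrying out the integral gives A² · d^9/630.
Hence A² = 1/[d^9/630].
Substituting d = 4.02 gives A² = 0.002298, so A = 0.04794.

A^2 ≈ 0.00230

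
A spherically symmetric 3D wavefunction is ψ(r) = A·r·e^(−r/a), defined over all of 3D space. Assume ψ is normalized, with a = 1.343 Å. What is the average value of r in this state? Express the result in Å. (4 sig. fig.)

⟨r⟩ ≈ 3.358 Å

By definition ⟨r⟩ = ∫ r |ψ(r)|² 4πr² dr.
Evaluating both integrals, ⟨r⟩ = 5·a/2.
With a = 1.343, ⟨r⟩ = 3.3575.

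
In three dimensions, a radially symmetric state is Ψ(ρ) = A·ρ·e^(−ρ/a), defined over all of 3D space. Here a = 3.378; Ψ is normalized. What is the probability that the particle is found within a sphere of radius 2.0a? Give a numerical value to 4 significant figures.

P ≈ 0.3712

P = ∫ |Ψ|² 4πρ² dρ over ρ ≤ 2.0a.
The full normalization integral is A²·[3·π·a^5] = 1, fixing A².
Let u = ρ/a; then A², 4π and the length scale all cancel, so P = ∫_{0}^{2.0} u^4·e^(-2·u) du ÷ ∫_{0}^{∞} u^4·e^(-2·u) du.
Using ∫ u^4·e^(-2·u) du = -(u^4/2 + u^3 + 3·u^2/2 + 3·u/2 + 3/4)·e^(-2·u), the numerator is 3/4 - 103·e^(-4)/4 and the denominator is 3/4.
The region integral divided by the full integral gives P = 0.37116.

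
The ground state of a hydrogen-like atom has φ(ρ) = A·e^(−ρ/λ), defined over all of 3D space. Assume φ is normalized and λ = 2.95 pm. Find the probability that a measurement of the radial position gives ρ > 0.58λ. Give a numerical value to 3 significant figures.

With dV = 4πρ²dρ, the probability is ∫|φ|² dV over ρ > 0.58λ.
The full normalization integral is A²·[π·λ^3] = 1, fixing A².
Substituting u = ρ/λ, A², 4π and the length scale all cancel in the ratio: P = ∫_{0.58}^{∞} u^2·e^(-2·u) du / ∫_{0}^{∞} u^2·e^(-2·u) du.
An antiderivative of u^2·e^(-2·u) is -(2·u^2 + 2·u + 1)·e^(-2·u)/4; evaluating from 0.58 to ∞ gives 3541·e^(-29/25)/5000, while the full integral is 1/4.
The region integral divided by the full integral gives P = 0.8880.

P ≈ 0.888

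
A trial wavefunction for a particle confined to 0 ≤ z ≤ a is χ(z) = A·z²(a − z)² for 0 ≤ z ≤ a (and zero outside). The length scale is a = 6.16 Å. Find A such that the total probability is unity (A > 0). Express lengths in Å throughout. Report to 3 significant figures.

We need A² ∫|f|² dz = 1, taking the integral from 0 to a.
Expanding the polynomial and integrating term by term, with χ = A·z²(a − z)², the integral evaluates to A²·[a^9/630].
Hence A² = 1/[a^9/630].
Plugging in a = 6.16 yields A = 0.007024.

A ≈ 0.00702 Å^(-9/2)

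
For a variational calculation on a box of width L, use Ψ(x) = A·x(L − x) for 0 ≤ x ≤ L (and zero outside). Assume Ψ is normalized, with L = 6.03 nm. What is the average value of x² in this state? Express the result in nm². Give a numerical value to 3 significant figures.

The expectation value is the |Ψ|²-weighted average of x^2: ∫ x^2|Ψ|² dx.
Evaluating both integrals, ⟨x²⟩ = 2·L^2/7.
With L = 6.03, ⟨x^2⟩ = 10.39.

⟨x^2⟩ ≈ 10.4 nm^2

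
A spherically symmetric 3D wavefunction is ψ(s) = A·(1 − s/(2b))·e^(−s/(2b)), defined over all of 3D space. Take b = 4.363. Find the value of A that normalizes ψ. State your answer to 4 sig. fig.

A ≈ 0.02189

The normalization condition is ∫|ψ|² 4πs² ds = 1 from 0 to ∞.
In 3D with spherical symmetry the volume element is 4πs² ds.
The integral (without the A² prefactor) comes out to 8·π·b^3.
So A² = (8·π·b^3)^(−1).
With b = 4.363: A² = 0.00047908 and A = 0.021888.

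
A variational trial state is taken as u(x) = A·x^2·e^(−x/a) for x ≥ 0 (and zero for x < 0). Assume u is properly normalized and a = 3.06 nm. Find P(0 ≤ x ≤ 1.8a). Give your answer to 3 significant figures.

P = ∫_{0}^{1.8a} |u(x)|² dx.
Since A² = 1/(3·a^5/4), this is the region integral divided by the full normalization integral.
In terms of t = x/a (A² and the length scale cancel between numerator and denominator), P = [∫_{0}^{1.8} t^4·e^(-2·t) dt] / [∫_{0}^{∞} t^4·e^(-2·t) dt].
An antiderivative of t^4·e^(-2·t) is -(t^4/2 + t^3 + 3·t^2/2 + 3·t/2 + 3/4)·e^(-2·t); evaluating from 0 to 1.8 gives ≈ 0.22017, while the full integral is 3/4.
This works out to P = 0.2936.

P ≈ 0.294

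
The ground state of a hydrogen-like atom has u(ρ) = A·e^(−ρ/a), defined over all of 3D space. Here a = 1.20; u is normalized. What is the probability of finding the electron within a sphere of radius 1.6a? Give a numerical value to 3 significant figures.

With dV = 4πρ²dρ, the probability is ∫|u|² dV over ρ ≤ 1.6a.
The full normalization integral is A²·[π·a^3] = 1, fixing A².
Substituting t = ρ/a, A², 4π and the length scale all cancel in the ratio: P = ∫_{0}^{1.6} t^2·e^(-2·t) dt / ∫_{0}^{∞} t^2·e^(-2·t) dt.
An antiderivative of t^2·e^(-2·t) is -(2·t^2 + 2·t + 1)·e^(-2·t)/4; evaluating from 0 to 1.6 gives 1/4 - 233·e^(-16/5)/100, while the full integral is 1/4.
The region integral divided by the full integral gives P = 0.6201.

P ≈ 0.620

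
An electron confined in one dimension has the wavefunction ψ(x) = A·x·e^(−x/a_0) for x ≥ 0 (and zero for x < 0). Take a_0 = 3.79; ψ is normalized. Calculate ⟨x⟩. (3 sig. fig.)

By definition ⟨x⟩ = ∫ x |ψ(x)|² dx.
The ratio of the moment integral to the normalization integral gives ⟨x⟩ = 3·a_0/2.
Putting a_0 = 3.79 gives 5.685.

⟨x⟩ ≈ 5.69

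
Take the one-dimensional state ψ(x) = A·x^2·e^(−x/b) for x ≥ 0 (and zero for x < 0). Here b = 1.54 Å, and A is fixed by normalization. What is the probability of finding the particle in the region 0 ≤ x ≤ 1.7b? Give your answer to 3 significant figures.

P ≈ 0.256

The probability is P = ∫ |ψ|² dx over [0, 1.7b].
Since A² = 1/(3·b^5/4), this is the region integral divided by the full normalization integral.
Substituting u = x/b, A² and the length scale cancel in the ratio: P = ∫_{0}^{1.7} u^4·e^(-2·u) du / ∫_{0}^{∞} u^4·e^(-2·u) du.
Using ∫ u^4·e^(-2·u) du = -(u^4/2 + u^3 + 3·u^2/2 + 3·u/2 + 3/4)·e^(-2·u), the numerator is ≈ 0.19186 and the denominator is 3/4.
Taking the ratio, P = 0.2558.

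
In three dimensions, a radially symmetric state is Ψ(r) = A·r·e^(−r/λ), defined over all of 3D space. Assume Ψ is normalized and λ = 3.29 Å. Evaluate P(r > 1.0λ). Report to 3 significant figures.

P ≈ 0.947

P = ∫ |Ψ|² 4πr² dr over r > 1.0λ.
A² is fixed by ∫₀^∞ 4πr²|Ψ|² dr = 1, i.e. A² = (3·π·λ^5)^(−1).
Substituting u = r/λ, A², 4π and the length scale all cancel in the ratio: P = ∫_{1.0}^{∞} u^4·e^(-2·u) du / ∫_{0}^{∞} u^4·e^(-2·u) du.
With ∫ u^4·e^(-2·u) du = -(u^4/2 + u^3 + 3·u^2/2 + 3·u/2 + 3/4)·e^(-2·u) + C, the region integral is 21·e^(-2)/4 and the full one is 3/4.
Taking the ratio yields P = 0.9473.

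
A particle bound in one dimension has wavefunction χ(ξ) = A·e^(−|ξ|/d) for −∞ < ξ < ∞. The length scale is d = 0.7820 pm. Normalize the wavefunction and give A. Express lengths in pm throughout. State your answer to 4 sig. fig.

A ≈ 1.131 pm^(-1/2)

The normalization condition is ∫|χ|² dξ = 1 from −∞ to ∞.
With ∫₀^∞ ξ^0 e^(−αξ) dξ = 0!/α^1, ∫|χ|² dξ = A²·(d).
So A² = (d)^(−1).
With d = 0.7820: A² = 1.2788 and A = 1.1308.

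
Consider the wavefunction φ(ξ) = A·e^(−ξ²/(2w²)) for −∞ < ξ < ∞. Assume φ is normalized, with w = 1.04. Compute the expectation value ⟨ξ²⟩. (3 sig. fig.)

The expectation value is the |φ|²-weighted average of ξ^2: ∫ ξ^2|φ|² dξ.
The ratio of the moment integral to the normalization integral gives ⟨ξ²⟩ = w^2/2.
Putting w = 1.04 gives 0.5408.

⟨ξ^2⟩ ≈ 0.541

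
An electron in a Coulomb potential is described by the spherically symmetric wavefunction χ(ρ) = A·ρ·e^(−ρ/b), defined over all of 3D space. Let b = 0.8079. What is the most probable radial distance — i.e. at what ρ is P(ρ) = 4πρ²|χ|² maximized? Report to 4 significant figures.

Differentiate P(ρ) = 4πρ²|χ|² with respect to ρ and set to zero.
Solving yields ρ = 2·b.
With b = 0.8079, the most probable radial distance is 1.6158.

ρ ≈ 1.616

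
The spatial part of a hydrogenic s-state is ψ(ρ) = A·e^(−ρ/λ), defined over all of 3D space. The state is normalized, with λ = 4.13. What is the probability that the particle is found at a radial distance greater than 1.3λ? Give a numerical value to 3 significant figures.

With dV = 4πρ²dρ, the probability is ∫|ψ|² dV over ρ > 1.3λ.
Normalization gives A² = 1/(π·λ^3).
Substituting u = ρ/λ, A², 4π and the length scale all cancel in the ratio: P = ∫_{1.3}^{∞} u^2·e^(-2·u) du / ∫_{0}^{∞} u^2·e^(-2·u) du.
With ∫ u^2·e^(-2·u) du = -(2·u^2 + 2·u + 1)·e^(-2·u)/4 + C, the region integral is 349·e^(-13/5)/200 and the full one is 1/4.
This evaluates to P = 0.5184.

P ≈ 0.518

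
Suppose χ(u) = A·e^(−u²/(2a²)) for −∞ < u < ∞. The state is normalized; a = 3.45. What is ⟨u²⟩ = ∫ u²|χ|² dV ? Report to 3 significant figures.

⟨u^2⟩ ≈ 5.95

By definition ⟨u²⟩ = ∫ u^2 |χ(u)|² du.
With ∫_{−∞}^{∞} u^(2m) e^(−αu²) du = (2m−1)!!·√π / (2^m α^(m+1/2)), since the A² factors cancel between numerator and denominator, ⟨u²⟩ = a^2/2.
With a = 3.45, ⟨u^2⟩ = 5.951.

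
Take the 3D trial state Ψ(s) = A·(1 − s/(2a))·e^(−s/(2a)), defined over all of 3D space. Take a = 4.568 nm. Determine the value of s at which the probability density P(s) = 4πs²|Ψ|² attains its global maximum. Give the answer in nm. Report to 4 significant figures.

The maximum of P(s) = 4πs²|Ψ|² occurs where its derivative vanishes.
Solving yields s = a·(√(5) + 3).
With a = 4.568, the most probable radial distance is 23.918 nm.

s ≈ 23.92 nm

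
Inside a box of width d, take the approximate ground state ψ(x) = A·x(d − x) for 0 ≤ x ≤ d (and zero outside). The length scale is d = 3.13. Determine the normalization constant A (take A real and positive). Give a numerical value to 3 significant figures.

Require ∫ |ψ|² dx = 1 over the whole domain.
Expanding the polynomial and integrating term by term, carrying out the integral gives A² · d^5/30.
So A² = (d^5/30)^(−1).
With d = 3.13: A² = 0.09986 and A = 0.3160.

A ≈ 0.316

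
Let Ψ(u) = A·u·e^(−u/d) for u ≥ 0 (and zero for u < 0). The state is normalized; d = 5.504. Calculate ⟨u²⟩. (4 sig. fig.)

The expectation value is the |Ψ|²-weighted average of u^2: ∫ u^2|Ψ|² du.
The ratio of the moment integral to the normalization integral gives ⟨u²⟩ = 3·d^2.
Putting d = 5.504 gives 90.882.

⟨u^2⟩ ≈ 90.88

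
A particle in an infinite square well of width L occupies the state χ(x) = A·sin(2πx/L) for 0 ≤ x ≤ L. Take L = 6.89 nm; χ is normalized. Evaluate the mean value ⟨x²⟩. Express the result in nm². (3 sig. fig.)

⟨x^2⟩ ≈ 15.2 nm^2

The expectation value is the |χ|²-weighted average of x^2: ∫ x^2|χ|² dx.
Using sin²θ = (1 − cos 2θ)/2, the ratio of the moment integral to the normalization integral gives ⟨x²⟩ = -L^2/(8·π^2) + L^2/3.
Putting L = 6.89 gives 15.22.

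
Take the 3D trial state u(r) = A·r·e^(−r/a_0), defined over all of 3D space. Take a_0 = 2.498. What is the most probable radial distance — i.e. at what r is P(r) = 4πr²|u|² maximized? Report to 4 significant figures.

Set d/dr [P(r) = 4πr²|u|²] = 0 and solve for r > 0.
Solving yields r = 2·a_0.
With a_0 = 2.498, the most probable radial distance is 4.9960.

r ≈ 4.996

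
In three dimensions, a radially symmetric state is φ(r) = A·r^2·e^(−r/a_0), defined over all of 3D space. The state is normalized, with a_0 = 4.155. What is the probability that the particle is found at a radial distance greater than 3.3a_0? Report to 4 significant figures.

P ≈ 0.5108

P = ∫ |φ|² 4πr² dr over r > 3.3a_0.
Normalization gives A² = 1/(45·π·a_0^7/2).
In terms of u = r/a_0 (A², 4π and the length scale all cancel between numerator and denominator), P = [∫_{3.3}^{∞} u^6·e^(-2·u) du] / [∫_{0}^{∞} u^6·e^(-2·u) du].
An antiderivative of u^6·e^(-2·u) is -(4·u^6 + 12·u^5 + 30·u^4 + 60·u^3 + 90·u^2 + 90·u + 45)·e^(-2·u)/8; evaluating from 3.3 to ∞ gives ≈ 2.87347, while the full integral is 45/8.
This evaluates to P = 0.51084.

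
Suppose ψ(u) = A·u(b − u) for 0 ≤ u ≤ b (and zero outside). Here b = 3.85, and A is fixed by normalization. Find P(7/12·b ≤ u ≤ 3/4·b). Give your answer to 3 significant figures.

P ≈ 0.243

|ψ|² is the probability density, so P = ∫_{7/12·b}^{3/4·b} |ψ|² du.
Since A² = 1/(b^5/30), this is the region integral divided by the full normalization integral.
Substituting t = u/b, A² and the length scale cancel in the ratio: P = ∫_{7/12}^{3/4} t^2·(1 - t)^2 dt / ∫_{0}^{1} t^2·(1 - t)^2 dt.
An antiderivative of t^2·(1 - t)^2 is t^3·(6·t^2 - 15·t + 10)/30; evaluating from 7/12 to 3/4 gives ≈ 0.0081035, while the full integral is 1/30.
Evaluating gives P = 0.2431.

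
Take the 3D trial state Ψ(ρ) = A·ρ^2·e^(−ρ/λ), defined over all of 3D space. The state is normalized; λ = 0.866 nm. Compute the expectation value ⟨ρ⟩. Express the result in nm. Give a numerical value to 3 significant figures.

The expectation value is the |Ψ|²-weighted average of ρ: ∫ ρ|Ψ|² 4πρ² dρ.
Since the A² factors cancel between numerator and denominator, ⟨ρ⟩ = 7·λ/2.
With λ = 0.866, ⟨ρ⟩ = 3.031.

⟨ρ⟩ ≈ 3.03 nm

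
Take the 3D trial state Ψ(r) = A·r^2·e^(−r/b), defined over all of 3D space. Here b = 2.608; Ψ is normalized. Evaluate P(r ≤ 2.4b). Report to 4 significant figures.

P ≈ 0.2092

P = ∫ |Ψ|² 4πr² dr over r ≤ 2.4b.
The full normalization integral is A²·[45·π·b^7/2] = 1, fixing A².
In terms of u = r/b (A², 4π and the length scale all cancel between numerator and denominator), P = [∫_{0}^{2.4} u^6·e^(-2·u) du] / [∫_{0}^{∞} u^6·e^(-2·u) du].
With ∫ u^6·e^(-2·u) du = -(4·u^6 + 12·u^5 + 30·u^4 + 60·u^3 + 90·u^2 + 90·u + 45)·e^(-2·u)/8 + C, the region integral is ≈ 1.17672 and the full one is 45/8.
This evaluates to P = 0.20920.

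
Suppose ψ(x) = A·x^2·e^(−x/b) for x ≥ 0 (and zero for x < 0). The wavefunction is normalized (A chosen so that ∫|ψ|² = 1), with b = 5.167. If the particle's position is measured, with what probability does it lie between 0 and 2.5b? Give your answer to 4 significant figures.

P ≈ 0.5595

The probability is P = ∫ |ψ|² dx over [0, 2.5b].
Since A² = 1/(3·b^5/4), this is the region integral divided by the full normalization integral.
Let u = x/b; then A² and the length scale cancel, so P = ∫_{0}^{2.5} u^4·e^(-2·u) du ÷ ∫_{0}^{∞} u^4·e^(-2·u) du.
An antiderivative of u^4·e^(-2·u) is -(u^4/2 + u^3 + 3·u^2/2 + 3·u/2 + 3/4)·e^(-2·u); evaluating from 0 to 2.5 gives 3/4 - 1569·e^(-5)/32, while the full integral is 3/4.
Taking the ratio, P = 0.55951.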